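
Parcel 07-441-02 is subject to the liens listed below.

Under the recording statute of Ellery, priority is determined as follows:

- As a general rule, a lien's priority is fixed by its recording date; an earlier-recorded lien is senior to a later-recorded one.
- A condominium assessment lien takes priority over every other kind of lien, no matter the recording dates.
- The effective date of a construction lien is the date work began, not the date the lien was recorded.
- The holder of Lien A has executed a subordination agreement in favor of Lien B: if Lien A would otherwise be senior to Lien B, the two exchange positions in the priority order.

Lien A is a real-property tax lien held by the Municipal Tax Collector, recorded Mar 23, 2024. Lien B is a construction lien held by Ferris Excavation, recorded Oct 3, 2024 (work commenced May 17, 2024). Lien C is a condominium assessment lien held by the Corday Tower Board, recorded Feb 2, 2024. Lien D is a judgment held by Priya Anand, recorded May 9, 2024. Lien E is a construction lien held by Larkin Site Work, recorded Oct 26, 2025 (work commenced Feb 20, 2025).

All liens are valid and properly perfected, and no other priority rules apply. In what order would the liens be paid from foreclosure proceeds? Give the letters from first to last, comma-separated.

C, B, D, A, E

Effective dates after the stated exceptions: B relates back to May 17, 2024 (work commenced); E relates back to Feb 20, 2025 (work commenced).
C is a condominium assessment lien and takes priority over every other lien.
The other liens, earliest effective date first: A (Mar 23, 2024), D (May 9, 2024), B (May 17, 2024), E (Feb 20, 2025).
The subordination applies — A was senior to B — so A and B swap.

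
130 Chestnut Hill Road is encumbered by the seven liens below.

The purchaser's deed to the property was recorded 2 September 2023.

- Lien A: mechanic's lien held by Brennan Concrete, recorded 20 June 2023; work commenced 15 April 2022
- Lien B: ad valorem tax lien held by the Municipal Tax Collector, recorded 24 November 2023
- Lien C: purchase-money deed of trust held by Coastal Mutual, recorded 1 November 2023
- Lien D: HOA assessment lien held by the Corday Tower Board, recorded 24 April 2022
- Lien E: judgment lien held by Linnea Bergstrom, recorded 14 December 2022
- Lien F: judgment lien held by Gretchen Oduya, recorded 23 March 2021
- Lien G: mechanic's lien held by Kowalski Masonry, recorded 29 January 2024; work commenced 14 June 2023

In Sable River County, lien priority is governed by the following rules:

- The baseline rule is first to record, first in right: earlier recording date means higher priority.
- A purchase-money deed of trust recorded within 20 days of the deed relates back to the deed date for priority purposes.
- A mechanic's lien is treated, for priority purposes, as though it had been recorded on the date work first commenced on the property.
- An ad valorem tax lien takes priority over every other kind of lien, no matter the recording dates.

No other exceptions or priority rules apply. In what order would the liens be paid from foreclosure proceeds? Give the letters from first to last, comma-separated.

Effective dates: A relates back to 15 April 2022 (work commenced); C missed the 20-day window (60 days after the deed), so its recording date stands; G relates back to 14 June 2023 (work commenced).
As an ad valorem tax lien, B is senior to every other lien.
The other liens, earliest effective date first: F (23 March 2021), A (15 April 2022), D (24 April 2022), E (14 December 2022), G (14 June 2023), C (1 November 2023).

B, F, A, D, E, G, C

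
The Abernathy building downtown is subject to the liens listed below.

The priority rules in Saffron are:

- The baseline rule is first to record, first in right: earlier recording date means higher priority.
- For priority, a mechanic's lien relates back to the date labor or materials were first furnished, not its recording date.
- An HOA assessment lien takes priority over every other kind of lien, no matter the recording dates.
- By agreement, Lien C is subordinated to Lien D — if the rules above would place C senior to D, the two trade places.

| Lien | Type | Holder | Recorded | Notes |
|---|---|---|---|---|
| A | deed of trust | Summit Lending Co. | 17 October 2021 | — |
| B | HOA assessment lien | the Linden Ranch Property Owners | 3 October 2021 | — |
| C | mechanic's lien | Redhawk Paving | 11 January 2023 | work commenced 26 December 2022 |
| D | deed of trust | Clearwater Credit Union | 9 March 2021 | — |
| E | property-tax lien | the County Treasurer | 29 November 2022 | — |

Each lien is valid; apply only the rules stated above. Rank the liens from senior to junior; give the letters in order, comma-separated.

Effective dates after the stated exceptions: C is treated as recorded 26 December 2022, the work-commencement date.
B is an HOA assessment lien and takes priority over every other lien.
Among the remaining liens, by effective date: D (9 March 2021), A (17 October 2021), E (29 November 2022), C (26 December 2022).
C already ranks below D; the subordination has no effect.

B, D, A, E, C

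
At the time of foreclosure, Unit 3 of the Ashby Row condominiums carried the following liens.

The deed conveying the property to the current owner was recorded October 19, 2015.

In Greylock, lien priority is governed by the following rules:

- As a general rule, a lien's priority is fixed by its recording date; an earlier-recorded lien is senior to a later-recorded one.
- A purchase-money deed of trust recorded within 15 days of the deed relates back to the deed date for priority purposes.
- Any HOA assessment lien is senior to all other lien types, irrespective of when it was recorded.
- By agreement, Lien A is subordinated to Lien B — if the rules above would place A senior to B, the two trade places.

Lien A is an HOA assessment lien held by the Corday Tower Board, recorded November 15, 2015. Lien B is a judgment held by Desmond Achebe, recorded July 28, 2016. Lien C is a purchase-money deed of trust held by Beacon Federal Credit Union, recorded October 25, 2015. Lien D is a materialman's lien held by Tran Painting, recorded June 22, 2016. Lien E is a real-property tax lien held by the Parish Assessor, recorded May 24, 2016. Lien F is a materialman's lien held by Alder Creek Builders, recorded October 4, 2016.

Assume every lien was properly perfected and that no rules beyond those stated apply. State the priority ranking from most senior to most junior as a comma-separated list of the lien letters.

First, effective dates: C's effective date is the deed date, October 19, 2015.
A is an HOA assessment lien and takes priority over every other lien.
The other liens, earliest effective date first: C (October 19, 2015), E (May 24, 2016), D (June 22, 2016), B (July 28, 2016), F (October 4, 2016).
Because A would otherwise rank above B, the subordination swaps them.

B, C, E, D, A, F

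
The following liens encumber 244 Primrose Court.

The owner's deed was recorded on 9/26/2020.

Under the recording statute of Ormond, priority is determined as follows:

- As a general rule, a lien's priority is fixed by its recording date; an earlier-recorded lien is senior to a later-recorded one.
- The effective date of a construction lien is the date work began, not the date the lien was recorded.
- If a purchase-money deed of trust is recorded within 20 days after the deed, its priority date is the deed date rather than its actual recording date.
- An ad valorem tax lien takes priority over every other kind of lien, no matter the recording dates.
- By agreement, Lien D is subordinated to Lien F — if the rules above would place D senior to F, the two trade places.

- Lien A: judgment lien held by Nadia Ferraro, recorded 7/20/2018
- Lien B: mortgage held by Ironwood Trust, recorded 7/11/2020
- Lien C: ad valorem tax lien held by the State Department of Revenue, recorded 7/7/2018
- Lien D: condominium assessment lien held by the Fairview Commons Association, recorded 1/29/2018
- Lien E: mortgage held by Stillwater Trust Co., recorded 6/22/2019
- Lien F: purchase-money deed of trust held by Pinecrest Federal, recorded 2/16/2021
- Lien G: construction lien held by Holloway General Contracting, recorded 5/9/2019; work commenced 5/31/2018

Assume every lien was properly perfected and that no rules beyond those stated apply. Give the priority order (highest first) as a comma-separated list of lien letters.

C, F, G, A, E, B, D

First, effective dates: F was recorded 143 days after the deed — beyond 20 days — so no relation-back applies; G's effective date is 5/31/2018, when work began.
C, as an ad valorem tax lien, has superpriority and ranks first.
Remaining liens by effective date: D (1/29/2018), G (5/31/2018), A (7/20/2018), E (6/22/2019), B (7/11/2020), F (2/16/2021).
D is senior to F before the subordination, so the two trade places.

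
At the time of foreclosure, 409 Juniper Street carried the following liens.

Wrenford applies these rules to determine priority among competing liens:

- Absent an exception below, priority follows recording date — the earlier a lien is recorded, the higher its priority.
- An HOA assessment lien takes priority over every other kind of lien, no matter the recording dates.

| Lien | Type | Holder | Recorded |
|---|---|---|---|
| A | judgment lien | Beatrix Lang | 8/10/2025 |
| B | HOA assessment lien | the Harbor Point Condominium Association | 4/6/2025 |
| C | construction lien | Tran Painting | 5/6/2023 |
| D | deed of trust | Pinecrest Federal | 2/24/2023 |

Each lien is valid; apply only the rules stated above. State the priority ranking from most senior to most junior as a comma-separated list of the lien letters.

B is an HOA assessment lien and takes priority over every other lien.
Remaining liens by effective date: D (2/24/2023), C (5/6/2023), A (8/10/2025).

B, D, C, A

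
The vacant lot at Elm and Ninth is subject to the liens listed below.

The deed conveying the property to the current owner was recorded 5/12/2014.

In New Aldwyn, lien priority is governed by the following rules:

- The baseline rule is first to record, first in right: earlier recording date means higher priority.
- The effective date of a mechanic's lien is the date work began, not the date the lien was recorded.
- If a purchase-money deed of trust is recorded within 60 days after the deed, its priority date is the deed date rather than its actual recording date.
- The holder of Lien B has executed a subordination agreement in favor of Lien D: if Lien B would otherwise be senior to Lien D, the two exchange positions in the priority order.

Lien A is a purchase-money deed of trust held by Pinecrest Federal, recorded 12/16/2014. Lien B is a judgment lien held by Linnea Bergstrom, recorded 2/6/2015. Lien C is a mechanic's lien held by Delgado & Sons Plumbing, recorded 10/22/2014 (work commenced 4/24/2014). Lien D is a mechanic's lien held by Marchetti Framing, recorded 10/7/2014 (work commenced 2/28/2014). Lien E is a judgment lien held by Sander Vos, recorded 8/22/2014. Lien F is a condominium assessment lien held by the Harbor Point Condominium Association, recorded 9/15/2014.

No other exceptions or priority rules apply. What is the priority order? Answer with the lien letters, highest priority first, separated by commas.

First, effective dates: A was recorded 218 days after the deed, outside the 60-day window, so it keeps its recording date; C is treated as recorded 4/24/2014, the work-commencement date; D is treated as recorded 2/28/2014, the work-commencement date.
By effective date, earliest first: D (2/28/2014), C (4/24/2014), E (8/22/2014), F (9/15/2014), A (12/16/2014), B (2/6/2015).
Since B is not senior to D, the subordination leaves the order unchanged.

D, C, E, F, A, B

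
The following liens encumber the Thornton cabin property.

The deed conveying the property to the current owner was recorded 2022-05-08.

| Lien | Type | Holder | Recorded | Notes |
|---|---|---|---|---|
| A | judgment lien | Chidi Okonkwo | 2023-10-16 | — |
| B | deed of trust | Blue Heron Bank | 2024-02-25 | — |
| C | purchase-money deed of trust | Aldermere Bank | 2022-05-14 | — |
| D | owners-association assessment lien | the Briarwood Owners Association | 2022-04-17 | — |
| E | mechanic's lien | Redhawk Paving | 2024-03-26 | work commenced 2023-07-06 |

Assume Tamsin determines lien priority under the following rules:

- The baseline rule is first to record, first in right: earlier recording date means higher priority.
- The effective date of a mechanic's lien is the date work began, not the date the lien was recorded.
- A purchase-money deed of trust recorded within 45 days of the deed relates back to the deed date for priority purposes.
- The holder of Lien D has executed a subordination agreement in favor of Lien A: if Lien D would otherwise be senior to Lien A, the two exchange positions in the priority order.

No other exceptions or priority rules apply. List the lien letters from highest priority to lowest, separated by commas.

A, C, E, D, B

Adjusting effective dates: C's effective date is the deed date, 2022-05-08; E is treated as recorded 2023-07-06, the work-commencement date.
Sorted by effective date: D (2022-04-17), C (2022-05-08), E (2023-07-06), A (2023-10-16), B (2024-02-25).
D is senior to A before the subordination, so the two trade places.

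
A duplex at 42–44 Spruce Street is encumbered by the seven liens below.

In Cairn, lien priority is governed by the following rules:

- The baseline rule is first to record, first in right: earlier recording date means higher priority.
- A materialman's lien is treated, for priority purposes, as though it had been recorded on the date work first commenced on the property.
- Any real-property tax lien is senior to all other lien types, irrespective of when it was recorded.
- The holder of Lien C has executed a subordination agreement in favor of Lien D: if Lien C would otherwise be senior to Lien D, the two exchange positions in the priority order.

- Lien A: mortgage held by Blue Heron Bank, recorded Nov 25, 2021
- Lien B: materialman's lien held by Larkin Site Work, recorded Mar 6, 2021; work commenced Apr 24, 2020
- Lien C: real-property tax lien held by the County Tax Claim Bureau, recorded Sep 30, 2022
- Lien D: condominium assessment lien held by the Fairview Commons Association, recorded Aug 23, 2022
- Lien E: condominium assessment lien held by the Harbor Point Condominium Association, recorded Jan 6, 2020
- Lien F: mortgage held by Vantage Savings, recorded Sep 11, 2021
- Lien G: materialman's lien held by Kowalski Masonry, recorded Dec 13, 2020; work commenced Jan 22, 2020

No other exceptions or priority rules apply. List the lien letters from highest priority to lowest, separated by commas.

Effective dates: B is treated as recorded Apr 24, 2020, the work-commencement date; G is treated as recorded Jan 22, 2020, the work-commencement date.
C is a real-property tax lien, so it outranks all other liens regardless of date.
The other liens, earliest effective date first: E (Jan 6, 2020), G (Jan 22, 2020), B (Apr 24, 2020), F (Sep 11, 2021), A (Nov 25, 2021), D (Aug 23, 2022).
The subordination applies — C was senior to D — so C and D swap.

D, E, G, B, F, A, C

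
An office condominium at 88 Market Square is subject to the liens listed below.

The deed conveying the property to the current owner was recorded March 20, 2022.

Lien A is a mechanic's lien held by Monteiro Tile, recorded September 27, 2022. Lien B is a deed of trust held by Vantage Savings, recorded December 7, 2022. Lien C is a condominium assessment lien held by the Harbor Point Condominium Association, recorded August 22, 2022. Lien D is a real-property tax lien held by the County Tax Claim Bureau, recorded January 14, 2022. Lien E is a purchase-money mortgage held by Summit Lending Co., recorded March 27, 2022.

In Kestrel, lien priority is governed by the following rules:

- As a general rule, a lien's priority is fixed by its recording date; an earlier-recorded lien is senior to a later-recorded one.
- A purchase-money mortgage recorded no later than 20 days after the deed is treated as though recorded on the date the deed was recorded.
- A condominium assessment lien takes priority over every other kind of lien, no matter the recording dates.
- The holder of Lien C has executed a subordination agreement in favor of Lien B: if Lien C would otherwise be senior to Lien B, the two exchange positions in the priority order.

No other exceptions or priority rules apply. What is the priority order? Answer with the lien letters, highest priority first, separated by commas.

B, D, E, A, C

Effective dates: E was recorded within the 20-day window, so its effective date is the deed date March 20, 2022.
As a condominium assessment lien, C is senior to every other lien.
Remaining liens by effective date: D (January 14, 2022), E (March 20, 2022), A (September 27, 2022), B (December 7, 2022).
The subordination applies — C was senior to B — so C and B swap.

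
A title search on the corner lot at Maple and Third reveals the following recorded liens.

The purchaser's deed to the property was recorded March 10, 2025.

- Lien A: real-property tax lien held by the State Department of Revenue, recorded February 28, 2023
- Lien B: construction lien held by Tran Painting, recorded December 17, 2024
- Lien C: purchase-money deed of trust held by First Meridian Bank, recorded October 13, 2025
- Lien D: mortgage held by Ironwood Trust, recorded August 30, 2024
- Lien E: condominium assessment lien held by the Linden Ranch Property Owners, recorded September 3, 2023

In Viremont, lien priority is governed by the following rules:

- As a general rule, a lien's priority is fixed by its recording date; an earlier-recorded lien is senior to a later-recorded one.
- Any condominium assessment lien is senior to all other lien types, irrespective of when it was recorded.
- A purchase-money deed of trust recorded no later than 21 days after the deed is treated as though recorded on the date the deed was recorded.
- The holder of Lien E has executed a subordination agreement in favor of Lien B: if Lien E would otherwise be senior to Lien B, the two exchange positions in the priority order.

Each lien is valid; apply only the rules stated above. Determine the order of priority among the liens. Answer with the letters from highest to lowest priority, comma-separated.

B, A, D, E, C

Effective dates after the stated exceptions: C was recorded 217 days after the deed, outside the 21-day window, so it keeps its recording date.
As a condominium assessment lien, E is senior to every other lien.
Among the remaining liens, by effective date: A (February 28, 2023), D (August 30, 2024), B (December 17, 2024), C (October 13, 2025).
The subordination applies — E was senior to B — so E and B swap.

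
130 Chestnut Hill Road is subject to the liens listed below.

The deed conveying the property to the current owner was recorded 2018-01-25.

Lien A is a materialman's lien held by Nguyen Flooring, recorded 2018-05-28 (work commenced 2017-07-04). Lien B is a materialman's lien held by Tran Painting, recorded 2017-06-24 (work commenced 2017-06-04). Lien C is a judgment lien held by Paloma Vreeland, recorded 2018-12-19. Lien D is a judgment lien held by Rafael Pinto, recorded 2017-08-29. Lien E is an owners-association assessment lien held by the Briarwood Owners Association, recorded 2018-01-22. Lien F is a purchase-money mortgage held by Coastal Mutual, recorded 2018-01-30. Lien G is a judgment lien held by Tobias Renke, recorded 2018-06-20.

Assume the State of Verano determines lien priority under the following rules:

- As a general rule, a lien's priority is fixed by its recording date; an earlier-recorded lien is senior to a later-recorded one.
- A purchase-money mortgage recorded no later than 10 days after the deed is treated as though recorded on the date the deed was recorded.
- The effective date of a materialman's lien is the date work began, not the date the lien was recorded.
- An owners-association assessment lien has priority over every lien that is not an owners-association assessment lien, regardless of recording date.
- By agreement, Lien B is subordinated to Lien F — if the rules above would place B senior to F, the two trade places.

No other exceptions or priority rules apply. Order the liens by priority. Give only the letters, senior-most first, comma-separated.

E, F, A, D, B, G, C

Effective dates after the stated exceptions: A relates back to 2017-07-04 (work commenced); B relates back to 2017-06-04 (work commenced); F relates back to the deed date 2018-01-25.
E, as an owners-association assessment lien, has superpriority and ranks first.
Remaining liens by effective date: B (2017-06-04), A (2017-07-04), D (2017-08-29), F (2018-01-25), G (2018-06-20), C (2018-12-19).
Because B would otherwise rank above F, the subordination swaps them.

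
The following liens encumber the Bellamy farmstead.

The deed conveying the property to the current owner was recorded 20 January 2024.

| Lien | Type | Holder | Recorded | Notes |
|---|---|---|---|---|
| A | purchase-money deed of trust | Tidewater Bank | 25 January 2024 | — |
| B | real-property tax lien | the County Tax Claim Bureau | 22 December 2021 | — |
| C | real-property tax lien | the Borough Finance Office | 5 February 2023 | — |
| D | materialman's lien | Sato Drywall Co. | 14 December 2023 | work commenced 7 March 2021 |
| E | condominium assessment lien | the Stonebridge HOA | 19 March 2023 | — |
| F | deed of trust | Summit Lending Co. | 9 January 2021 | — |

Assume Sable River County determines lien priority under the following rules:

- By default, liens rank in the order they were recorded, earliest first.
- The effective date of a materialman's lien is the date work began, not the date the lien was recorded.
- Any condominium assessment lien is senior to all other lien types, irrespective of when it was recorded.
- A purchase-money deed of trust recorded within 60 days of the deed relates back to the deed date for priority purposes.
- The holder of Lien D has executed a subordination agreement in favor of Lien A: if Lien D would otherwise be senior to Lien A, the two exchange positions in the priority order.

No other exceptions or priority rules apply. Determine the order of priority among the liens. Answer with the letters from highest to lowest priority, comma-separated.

E, F, A, B, C, D

Adjusting effective dates: A's effective date is the deed date, 20 January 2024; D is treated as recorded 7 March 2021, the work-commencement date.
As a condominium assessment lien, E is senior to every other lien.
Ordering the rest by effective date: F (9 January 2021), D (7 March 2021), B (22 December 2021), C (5 February 2023), A (20 January 2024).
D is senior to A before the subordination, so the two trade places.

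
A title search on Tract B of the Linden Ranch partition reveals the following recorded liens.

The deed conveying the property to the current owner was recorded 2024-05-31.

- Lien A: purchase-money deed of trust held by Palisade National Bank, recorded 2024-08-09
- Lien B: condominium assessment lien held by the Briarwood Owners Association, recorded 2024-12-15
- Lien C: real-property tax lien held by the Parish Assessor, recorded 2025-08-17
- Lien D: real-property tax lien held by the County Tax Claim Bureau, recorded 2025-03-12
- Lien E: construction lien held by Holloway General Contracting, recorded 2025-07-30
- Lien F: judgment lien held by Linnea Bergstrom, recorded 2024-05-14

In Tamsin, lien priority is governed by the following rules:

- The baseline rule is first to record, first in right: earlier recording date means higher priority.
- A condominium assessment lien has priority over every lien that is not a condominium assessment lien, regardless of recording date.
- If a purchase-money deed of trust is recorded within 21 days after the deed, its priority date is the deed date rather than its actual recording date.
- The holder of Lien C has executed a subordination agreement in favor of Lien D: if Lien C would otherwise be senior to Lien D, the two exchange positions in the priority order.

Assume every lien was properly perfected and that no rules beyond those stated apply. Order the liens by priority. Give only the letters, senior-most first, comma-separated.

B, F, A, D, E, C

Effective dates: A missed the 21-day window (70 days after the deed), so its recording date stands.
B, as a condominium assessment lien, has superpriority and ranks first.
The other liens, earliest effective date first: F (2024-05-14), A (2024-08-09), D (2025-03-12), E (2025-07-30), C (2025-08-17).
C is already junior to D, so the subordination agreement changes nothing.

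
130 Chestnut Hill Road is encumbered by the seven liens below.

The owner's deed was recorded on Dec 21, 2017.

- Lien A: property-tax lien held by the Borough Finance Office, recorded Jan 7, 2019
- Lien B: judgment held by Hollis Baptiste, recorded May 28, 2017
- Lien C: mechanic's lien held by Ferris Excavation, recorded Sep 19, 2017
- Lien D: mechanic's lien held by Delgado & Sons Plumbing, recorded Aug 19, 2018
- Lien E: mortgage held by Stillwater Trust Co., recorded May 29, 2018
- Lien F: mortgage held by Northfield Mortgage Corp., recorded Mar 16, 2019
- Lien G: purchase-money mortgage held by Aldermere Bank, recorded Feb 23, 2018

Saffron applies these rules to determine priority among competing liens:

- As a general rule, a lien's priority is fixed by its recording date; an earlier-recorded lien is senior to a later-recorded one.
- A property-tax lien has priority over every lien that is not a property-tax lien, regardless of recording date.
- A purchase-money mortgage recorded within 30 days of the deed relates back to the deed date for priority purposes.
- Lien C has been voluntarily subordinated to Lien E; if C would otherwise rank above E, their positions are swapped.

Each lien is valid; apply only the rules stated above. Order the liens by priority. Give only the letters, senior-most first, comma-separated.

A, B, E, G, C, D, F

First, effective dates: G was recorded 64 days after the deed — beyond 30 days — so no relation-back applies.
A, as a property-tax lien, has superpriority and ranks first.
Ordering the rest by effective date: B (May 28, 2017), C (Sep 19, 2017), G (Feb 23, 2018), E (May 29, 2018), D (Aug 19, 2018), F (Mar 16, 2019).
C would otherwise be senior to E, so under the subordination agreement C and E exchange positions.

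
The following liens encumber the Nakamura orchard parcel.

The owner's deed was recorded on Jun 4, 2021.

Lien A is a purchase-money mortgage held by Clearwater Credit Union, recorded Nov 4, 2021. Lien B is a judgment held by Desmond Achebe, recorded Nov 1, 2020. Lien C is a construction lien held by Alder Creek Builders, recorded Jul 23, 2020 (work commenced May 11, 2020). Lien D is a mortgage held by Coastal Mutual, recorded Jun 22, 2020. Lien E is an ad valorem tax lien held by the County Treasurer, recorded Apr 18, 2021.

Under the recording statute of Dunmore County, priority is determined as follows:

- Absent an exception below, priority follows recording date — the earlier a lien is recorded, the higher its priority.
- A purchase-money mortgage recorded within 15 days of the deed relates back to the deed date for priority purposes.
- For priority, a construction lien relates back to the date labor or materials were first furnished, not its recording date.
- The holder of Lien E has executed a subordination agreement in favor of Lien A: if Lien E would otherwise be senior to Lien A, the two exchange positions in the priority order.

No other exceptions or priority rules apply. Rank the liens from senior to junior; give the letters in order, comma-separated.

Effective dates: A missed the 15-day window (153 days after the deed), so its recording date stands; C relates back to May 11, 2020 (work commenced).
Sorted by effective date: C (May 11, 2020), D (Jun 22, 2020), B (Nov 1, 2020), E (Apr 18, 2021), A (Nov 4, 2021).
The subordination applies — E was senior to A — so E and A swap.

C, D, B, A, E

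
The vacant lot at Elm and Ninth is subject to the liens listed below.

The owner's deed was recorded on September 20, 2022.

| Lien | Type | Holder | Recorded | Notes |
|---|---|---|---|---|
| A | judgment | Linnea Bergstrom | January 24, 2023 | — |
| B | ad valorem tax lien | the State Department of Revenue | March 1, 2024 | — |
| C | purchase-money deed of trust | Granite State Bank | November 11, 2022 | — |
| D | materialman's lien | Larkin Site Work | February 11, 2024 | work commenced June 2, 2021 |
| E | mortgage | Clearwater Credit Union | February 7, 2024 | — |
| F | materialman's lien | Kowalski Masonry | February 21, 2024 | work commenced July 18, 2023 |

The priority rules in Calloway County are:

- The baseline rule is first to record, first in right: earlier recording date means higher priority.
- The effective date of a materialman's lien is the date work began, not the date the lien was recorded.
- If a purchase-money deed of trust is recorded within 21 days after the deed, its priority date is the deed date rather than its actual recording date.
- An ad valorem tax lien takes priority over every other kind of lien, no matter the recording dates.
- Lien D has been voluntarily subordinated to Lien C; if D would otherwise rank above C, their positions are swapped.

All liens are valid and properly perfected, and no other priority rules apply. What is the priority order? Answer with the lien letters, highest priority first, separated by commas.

Adjusting effective dates: C was recorded 52 days after the deed — beyond 21 days — so no relation-back applies; D's effective date is June 2, 2021, when work began; F is treated as recorded July 18, 2023, the work-commencement date.
B is an ad valorem tax lien, so it outranks all other liens regardless of date.
Ordering the rest by effective date: D (June 2, 2021), C (November 11, 2022), A (January 24, 2023), F (July 18, 2023), E (February 7, 2024).
D would otherwise be senior to C, so under the subordination agreement D and C exchange positions.

B, C, D, A, F, E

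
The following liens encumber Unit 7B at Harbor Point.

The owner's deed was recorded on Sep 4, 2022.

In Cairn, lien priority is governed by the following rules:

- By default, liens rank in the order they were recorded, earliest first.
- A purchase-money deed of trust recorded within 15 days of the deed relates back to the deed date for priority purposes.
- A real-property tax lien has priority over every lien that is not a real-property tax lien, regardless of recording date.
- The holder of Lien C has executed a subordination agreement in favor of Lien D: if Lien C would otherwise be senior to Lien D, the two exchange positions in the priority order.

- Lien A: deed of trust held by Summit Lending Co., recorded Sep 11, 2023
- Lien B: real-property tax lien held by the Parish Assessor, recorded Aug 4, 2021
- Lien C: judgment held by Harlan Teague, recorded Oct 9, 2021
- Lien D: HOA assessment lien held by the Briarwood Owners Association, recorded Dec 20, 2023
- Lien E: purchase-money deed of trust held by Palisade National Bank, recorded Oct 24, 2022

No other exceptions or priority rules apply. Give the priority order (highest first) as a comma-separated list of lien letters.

B, D, E, A, C

Effective dates after the stated exceptions: E was recorded 50 days after the deed — beyond 15 days — so no relation-back applies.
B is a real-property tax lien and takes priority over every other lien.
The other liens, earliest effective date first: C (Oct 9, 2021), E (Oct 24, 2022), A (Sep 11, 2023), D (Dec 20, 2023).
C is senior to D before the subordination, so the two trade places.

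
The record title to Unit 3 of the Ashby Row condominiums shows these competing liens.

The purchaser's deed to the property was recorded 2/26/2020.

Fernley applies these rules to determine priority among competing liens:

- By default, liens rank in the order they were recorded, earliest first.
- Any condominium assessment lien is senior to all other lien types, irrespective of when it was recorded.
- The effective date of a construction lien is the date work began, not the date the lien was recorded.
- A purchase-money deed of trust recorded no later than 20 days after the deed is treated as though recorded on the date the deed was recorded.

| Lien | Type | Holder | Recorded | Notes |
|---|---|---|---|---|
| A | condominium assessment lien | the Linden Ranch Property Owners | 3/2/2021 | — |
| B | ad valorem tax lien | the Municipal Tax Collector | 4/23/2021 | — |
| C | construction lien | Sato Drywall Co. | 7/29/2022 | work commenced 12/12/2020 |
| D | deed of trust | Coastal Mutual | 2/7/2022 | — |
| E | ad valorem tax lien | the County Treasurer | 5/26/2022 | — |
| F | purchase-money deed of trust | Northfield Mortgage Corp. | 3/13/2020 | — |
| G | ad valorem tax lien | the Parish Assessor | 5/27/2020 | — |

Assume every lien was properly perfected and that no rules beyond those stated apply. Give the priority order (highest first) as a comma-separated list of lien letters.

A, F, G, C, B, D, E

Effective dates: C relates back to 12/12/2020 (work commenced); F was recorded within the 20-day window, so its effective date is the deed date 2/26/2020.
A, as a condominium assessment lien, has superpriority and ranks first.
Remaining liens by effective date: F (2/26/2020), G (5/27/2020), C (12/12/2020), B (4/23/2021), D (2/7/2022), E (5/26/2022).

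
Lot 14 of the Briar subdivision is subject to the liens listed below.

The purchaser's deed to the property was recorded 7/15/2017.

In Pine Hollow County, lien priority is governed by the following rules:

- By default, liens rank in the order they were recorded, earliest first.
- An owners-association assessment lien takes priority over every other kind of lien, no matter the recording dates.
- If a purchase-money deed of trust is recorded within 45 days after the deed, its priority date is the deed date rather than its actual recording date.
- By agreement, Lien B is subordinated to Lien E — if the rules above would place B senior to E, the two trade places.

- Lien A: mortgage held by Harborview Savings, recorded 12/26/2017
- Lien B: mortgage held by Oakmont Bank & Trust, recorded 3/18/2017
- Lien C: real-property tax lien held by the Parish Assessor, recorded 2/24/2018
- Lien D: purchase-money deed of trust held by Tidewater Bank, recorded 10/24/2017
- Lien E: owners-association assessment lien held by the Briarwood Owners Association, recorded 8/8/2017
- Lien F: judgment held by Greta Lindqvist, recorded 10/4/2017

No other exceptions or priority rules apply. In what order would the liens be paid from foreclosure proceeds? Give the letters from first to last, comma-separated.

First, effective dates: D missed the 45-day window (101 days after the deed), so its recording date stands.
E, as an owners-association assessment lien, has superpriority and ranks first.
Among the remaining liens, by effective date: B (3/18/2017), F (10/4/2017), D (10/24/2017), A (12/26/2017), C (2/24/2018).
Since B is not senior to E, the subordination leaves the order unchanged.

E, B, F, D, A, C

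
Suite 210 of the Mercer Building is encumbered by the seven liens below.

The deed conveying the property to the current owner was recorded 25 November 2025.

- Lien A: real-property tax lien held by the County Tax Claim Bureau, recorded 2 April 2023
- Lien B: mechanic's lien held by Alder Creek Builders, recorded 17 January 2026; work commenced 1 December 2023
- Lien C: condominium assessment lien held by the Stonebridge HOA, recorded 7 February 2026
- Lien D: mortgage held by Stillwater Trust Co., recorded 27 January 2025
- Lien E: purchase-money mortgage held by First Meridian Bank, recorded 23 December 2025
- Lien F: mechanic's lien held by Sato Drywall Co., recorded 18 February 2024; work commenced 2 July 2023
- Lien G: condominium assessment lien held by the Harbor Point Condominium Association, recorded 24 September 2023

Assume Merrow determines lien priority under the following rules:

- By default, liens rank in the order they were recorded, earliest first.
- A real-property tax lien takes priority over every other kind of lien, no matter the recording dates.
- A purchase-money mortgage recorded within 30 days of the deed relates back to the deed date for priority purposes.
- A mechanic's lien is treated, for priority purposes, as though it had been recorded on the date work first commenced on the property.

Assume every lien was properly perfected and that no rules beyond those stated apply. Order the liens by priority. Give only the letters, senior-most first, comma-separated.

A, F, G, B, D, E, C

First, effective dates: B is treated as recorded 1 December 2023, the work-commencement date; E relates back to the deed date 25 November 2025; F's effective date is 2 July 2023, when work began.
A is a real-property tax lien and takes priority over every other lien.
Ordering the rest by effective date: F (2 July 2023), G (24 September 2023), B (1 December 2023), D (27 January 2025), E (25 November 2025), C (7 February 2026).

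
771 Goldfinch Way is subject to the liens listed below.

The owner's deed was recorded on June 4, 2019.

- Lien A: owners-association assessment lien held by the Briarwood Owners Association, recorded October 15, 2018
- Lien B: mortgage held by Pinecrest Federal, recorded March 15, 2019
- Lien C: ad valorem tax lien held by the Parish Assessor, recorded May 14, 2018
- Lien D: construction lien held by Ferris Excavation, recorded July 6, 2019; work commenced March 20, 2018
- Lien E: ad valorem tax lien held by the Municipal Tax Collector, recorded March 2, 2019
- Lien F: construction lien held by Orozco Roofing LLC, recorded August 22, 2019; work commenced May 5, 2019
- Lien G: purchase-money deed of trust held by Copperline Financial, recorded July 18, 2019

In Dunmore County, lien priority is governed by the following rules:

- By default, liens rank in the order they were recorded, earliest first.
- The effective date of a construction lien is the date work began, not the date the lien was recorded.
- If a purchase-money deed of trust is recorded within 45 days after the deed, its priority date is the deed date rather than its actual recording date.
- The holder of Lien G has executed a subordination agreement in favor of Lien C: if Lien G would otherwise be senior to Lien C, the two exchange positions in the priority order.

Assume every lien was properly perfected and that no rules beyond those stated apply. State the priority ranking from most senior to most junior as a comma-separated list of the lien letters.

Effective dates: D's effective date is March 20, 2018, when work began; F relates back to May 5, 2019 (work commenced); G was recorded within the 45-day window, so its effective date is the deed date June 4, 2019.
Sorted by effective date: D (March 20, 2018), C (May 14, 2018), A (October 15, 2018), E (March 2, 2019), B (March 15, 2019), F (May 5, 2019), G (June 4, 2019).
Since G is not senior to C, the subordination leaves the order unchanged.

D, C, A, E, B, F, G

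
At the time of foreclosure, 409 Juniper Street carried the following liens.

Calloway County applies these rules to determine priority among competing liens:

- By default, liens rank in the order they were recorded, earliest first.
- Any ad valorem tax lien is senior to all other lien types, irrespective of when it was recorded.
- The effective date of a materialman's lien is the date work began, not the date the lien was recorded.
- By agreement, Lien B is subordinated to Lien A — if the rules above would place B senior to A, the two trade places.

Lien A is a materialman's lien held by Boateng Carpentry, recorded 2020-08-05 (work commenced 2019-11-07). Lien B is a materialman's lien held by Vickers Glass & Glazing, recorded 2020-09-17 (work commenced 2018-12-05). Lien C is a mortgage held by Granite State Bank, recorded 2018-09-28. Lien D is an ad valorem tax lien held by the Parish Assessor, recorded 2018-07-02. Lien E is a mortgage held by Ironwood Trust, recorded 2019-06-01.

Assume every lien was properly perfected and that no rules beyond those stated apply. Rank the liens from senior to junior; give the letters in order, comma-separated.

D, C, A, E, B

Adjusting effective dates: A is treated as recorded 2019-11-07, the work-commencement date; B's effective date is 2018-12-05, when work began.
D is an ad valorem tax lien, so it outranks all other liens regardless of date.
Ordering the rest by effective date: C (2018-09-28), B (2018-12-05), E (2019-06-01), A (2019-11-07).
B is senior to A before the subordination, so the two trade places.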